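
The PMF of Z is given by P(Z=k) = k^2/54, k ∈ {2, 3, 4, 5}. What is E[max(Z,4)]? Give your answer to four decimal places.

4.4630

E[max(Z,4)] = Σ max(z,4)·P(Z=z)
 = 4·2/27 + 4·1/6 + 4·8/27 + 5·25/54
 = 8/27 + 2/3 + 32/27 + 125/54
 = 241/54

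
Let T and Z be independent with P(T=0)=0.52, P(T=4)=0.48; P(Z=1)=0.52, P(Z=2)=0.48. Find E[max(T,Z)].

2.6896

E[max(T,Z)] = Σ_t Σ_z max(t,z) · P(T=t)P(Z=z)
 = 1·0.2704 + 2·0.2496 + 4·0.2496 + 4·0.2304
 = 0.2704 + 0.4992 + 0.9984 + 0.9216
 = 2.6896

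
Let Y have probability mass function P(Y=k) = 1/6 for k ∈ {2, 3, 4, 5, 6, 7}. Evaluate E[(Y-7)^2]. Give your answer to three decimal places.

E[(Y-7)^2] = Σ (y-7)^2·P(Y=y)
 = 25·1/6 + 16·1/6 + 9·1/6 + 4·1/6 + 1·1/6 + 0·1/6
 = 25/6 + 8/3 + 3/2 + 2/3 + 1/6 + 0
 = 55/6

9.167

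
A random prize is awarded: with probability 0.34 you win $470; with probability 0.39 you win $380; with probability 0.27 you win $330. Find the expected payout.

E[payout] = 470·0.34 + 380·0.39 + 330·0.27
 = 159.8 + 148.2 + 89.1
 = 397.1

397.1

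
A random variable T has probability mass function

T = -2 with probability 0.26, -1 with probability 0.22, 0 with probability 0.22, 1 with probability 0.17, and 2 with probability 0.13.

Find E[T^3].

-1.09

E[T^3] = Σ t^3·P(T=t)
 = (-8)·0.26 + (-1)·0.22 + 0·0.22 + 1·0.17 + 8·0.13
 = (-2.08) + (-0.22) + 0 + 0.17 + 1.04
 = -1.09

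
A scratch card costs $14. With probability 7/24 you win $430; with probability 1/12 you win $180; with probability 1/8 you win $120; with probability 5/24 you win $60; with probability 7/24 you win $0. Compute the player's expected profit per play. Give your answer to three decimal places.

153.917

E[payout] = 430·7/24 + 180·1/12 + 120·1/8 + 60·5/24 + 0·7/24
 = 1505/12 + 15 + 15 + 25/2 + 0
 = 2015/12
Net = 2015/12 - 14 = 1847/12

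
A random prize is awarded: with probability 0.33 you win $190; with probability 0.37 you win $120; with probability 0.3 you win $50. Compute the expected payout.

122.1

E[payout] = 190·0.33 + 120·0.37 + 50·0.3
 = 62.7 + 44.4 + 15
 = 122.1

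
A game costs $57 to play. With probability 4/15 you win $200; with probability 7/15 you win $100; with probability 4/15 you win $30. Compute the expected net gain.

51

E[payout] = 200·4/15 + 100·7/15 + 30·4/15
 = 160/3 + 140/3 + 8
 = 108
Net = 108 - 57 = 51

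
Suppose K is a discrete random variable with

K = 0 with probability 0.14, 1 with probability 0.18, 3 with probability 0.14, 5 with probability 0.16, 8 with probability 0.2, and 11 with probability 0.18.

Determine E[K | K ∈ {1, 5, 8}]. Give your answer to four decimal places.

P(K ∈ {1, 5, 8}) = 0.18 + 0.16 + 0.2 = 0.54.
E[K | K ∈ {1, 5, 8}] = [1·0.18 + 5·0.16 + 8·0.2] / 0.54
 = 2.58 / 0.54
 = 43/9

4.7778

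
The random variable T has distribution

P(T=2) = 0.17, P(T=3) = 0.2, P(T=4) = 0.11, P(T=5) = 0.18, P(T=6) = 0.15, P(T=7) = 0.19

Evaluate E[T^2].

23.45

E[T^2] = Σ t^2·P(T=t)
 = 4·0.17 + 9·0.2 + 16·0.11 + 25·0.18 + 36·0.15 + 49·0.19
 = 0.68 + 1.8 + 1.76 + 4.5 + 5.4 + 9.31
 = 23.45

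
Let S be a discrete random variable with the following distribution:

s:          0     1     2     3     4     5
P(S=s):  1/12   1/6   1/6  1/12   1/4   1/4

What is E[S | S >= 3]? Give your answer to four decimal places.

P(S >= 3) = 1/12 + 1/4 + 1/4 = 7/12.
E[S | S >= 3] = [3·1/12 + 4·1/4 + 5·1/4] / (7/12)
 = 5/2 / (7/12)
 = 30/7

4.2857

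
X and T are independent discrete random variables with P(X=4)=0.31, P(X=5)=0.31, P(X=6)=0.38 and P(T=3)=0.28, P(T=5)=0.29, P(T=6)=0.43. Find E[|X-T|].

E[|X-T|] = Σ_x Σ_t |x-t| · P(X=x)P(T=t)
 = 1·0.0868 + 1·0.0899 + 2·0.1333 + 2·0.0868 + 0·0.0899 + 1·0.1333 + 3·0.1064 + 1·0.1102 + 0·0.1634
 = 0.0868 + 0.0899 + 0.2666 + 0.1736 + 0 + 0.1333 + 0.3192 + 0.1102 + 0
 = 1.1796

1.1796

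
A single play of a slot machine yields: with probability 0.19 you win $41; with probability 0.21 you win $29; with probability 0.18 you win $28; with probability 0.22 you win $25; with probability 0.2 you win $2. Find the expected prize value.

24.82

E[payout] = 41·0.19 + 29·0.21 + 28·0.18 + 25·0.22 + 2·0.2
 = 7.79 + 6.09 + 5.04 + 5.5 + 0.4
 = 24.82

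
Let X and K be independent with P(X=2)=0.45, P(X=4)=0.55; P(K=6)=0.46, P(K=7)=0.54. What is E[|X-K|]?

E[|X-K|] = Σ_x Σ_k |x-k| · P(X=x)P(K=k)
 = 4·0.207 + 5·0.243 + 2·0.253 + 3·0.297
 = 0.828 + 1.215 + 0.506 + 0.891
 = 3.44

3.44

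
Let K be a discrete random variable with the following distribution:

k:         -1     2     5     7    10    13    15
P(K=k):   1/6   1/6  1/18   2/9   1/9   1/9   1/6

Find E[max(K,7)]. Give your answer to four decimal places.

9.3333

E[max(K,7)] = Σ max(k,7)·P(K=k)
 = 7·1/6 + 7·1/6 + 7·1/18 + 7·2/9 + 10·1/9 + 13·1/9 + 15·1/6
 = 7/6 + 7/6 + 7/18 + 14/9 + 10/9 + 13/9 + 5/2
 = 28/3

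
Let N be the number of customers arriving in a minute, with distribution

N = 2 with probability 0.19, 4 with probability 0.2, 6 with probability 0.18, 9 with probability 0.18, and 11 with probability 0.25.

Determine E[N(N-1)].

E[N(N-1)] = Σ n(n-1)·P(N=n)
 = 2·0.19 + 12·0.2 + 30·0.18 + 72·0.18 + 110·0.25
 = 0.38 + 2.4 + 5.4 + 12.96 + 27.5
 = 48.64

48.64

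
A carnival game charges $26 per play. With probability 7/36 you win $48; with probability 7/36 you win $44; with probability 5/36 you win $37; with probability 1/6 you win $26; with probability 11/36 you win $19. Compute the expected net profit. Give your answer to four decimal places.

7.1667

E[payout] = 48·7/36 + 44·7/36 + 37·5/36 + 26·1/6 + 19·11/36
 = 28/3 + 77/9 + 185/36 + 13/3 + 209/36
 = 199/6
Net = 199/6 - 26 = 43/6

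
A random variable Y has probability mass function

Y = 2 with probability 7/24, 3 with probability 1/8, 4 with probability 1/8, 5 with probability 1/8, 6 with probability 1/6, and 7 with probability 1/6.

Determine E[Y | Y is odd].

5.2

P(Y is odd) = 1/8 + 1/8 + 1/6 = 5/12.
E[Y | Y is odd] = [3·1/8 + 5·1/8 + 7·1/6] / (5/12)
 = 13/6 / (5/12)
 = 26/5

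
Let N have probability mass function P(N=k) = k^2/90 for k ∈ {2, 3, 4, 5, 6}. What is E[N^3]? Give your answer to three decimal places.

135.556

E[N^3] = Σ n^3·P(N=n)
 = 8·2/45 + 27·1/10 + 64·8/45 + 125·5/18 + 216·2/5
 = 16/45 + 27/10 + 512/45 + 625/18 + 432/5
 = 1220/9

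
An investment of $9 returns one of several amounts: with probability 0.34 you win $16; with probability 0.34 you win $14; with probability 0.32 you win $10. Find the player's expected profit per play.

E[payout] = 16·0.34 + 14·0.34 + 10·0.32
 = 5.44 + 4.76 + 3.2
 = 13.4
Net = 13.4 - 9 = 4.4

4.4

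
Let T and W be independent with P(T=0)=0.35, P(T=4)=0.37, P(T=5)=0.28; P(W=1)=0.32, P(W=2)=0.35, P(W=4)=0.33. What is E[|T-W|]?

2.178

E[|T-W|] = Σ_t Σ_w |t-w| · P(T=t)P(W=w)
 = 1·0.112 + 2·0.1225 + 4·0.1155 + 3·0.1184 + 2·0.1295 + 0·0.1221 + 4·0.0896 + 3·0.098 + 1·0.0924
 = 0.112 + 0.245 + 0.462 + 0.3552 + 0.259 + 0 + 0.3584 + 0.294 + 0.0924
 = 2.178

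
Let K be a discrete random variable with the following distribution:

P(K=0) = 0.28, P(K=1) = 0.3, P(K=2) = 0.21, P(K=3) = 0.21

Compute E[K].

1.35

E[K] = Σ k·P(K=k)
 = 0·0.28 + 1·0.3 + 2·0.21 + 3·0.21
 = 0 + 0.3 + 0.42 + 0.63
 = 1.35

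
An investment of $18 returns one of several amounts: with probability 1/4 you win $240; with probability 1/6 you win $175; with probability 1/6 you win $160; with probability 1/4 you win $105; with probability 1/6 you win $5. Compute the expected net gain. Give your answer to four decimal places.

E[payout] = 240·1/4 + 175·1/6 + 160·1/6 + 105·1/4 + 5·1/6
 = 60 + 175/6 + 80/3 + 105/4 + 5/6
 = 1715/12
Net = 1715/12 - 18 = 1499/12

124.9167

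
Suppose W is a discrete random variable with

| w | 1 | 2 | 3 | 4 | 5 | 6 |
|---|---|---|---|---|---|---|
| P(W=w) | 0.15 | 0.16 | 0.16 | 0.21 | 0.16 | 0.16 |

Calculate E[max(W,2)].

E[max(W,2)] = Σ max(w,2)·P(W=w)
 = 2·0.15 + 2·0.16 + 3·0.16 + 4·0.21 + 5·0.16 + 6·0.16
 = 0.3 + 0.32 + 0.48 + 0.84 + 0.8 + 0.96
 = 3.7

3.7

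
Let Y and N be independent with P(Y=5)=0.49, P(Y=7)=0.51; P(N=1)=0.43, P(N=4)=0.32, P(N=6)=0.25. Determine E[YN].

E[YN] = Σ_y Σ_n yn · P(Y=y)P(N=n)
 = 5·0.2107 + 20·0.1568 + 30·0.1225 + 7·0.2193 + 28·0.1632 + 42·0.1275
 = 1.0535 + 3.136 + 3.675 + 1.5351 + 4.5696 + 5.355
 = 19.3242

19.3242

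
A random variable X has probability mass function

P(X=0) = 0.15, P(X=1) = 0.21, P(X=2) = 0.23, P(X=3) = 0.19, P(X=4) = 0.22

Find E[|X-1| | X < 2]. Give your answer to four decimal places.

0.4167

P(X < 2) = 0.15 + 0.21 = 0.36.
E[|X-1| | X < 2] = [1·0.15 + 0·0.21] / 0.36
 = 0.15 / 0.36
 = 5/12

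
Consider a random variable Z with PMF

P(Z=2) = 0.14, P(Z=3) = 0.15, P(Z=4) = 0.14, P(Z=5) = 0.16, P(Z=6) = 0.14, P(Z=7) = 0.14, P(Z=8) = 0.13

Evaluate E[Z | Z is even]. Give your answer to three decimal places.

4.945

P(Z is even) = 0.14 + 0.14 + 0.14 + 0.13 = 0.55.
E[Z | Z is even] = [2·0.14 + 4·0.14 + 6·0.14 + 8·0.13] / 0.55
 = 2.72 / 0.55
 = 272/55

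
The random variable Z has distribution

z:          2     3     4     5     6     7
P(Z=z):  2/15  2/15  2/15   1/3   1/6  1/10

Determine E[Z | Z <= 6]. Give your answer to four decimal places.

4.2963

P(Z <= 6) = 2/15 + 2/15 + 2/15 + 1/3 + 1/6 = 9/10.
E[Z | Z <= 6] = [2·2/15 + 3·2/15 + 4·2/15 + 5·1/3 + 6·1/6] / (9/10)
 = 58/15 / (9/10)
 = 116/27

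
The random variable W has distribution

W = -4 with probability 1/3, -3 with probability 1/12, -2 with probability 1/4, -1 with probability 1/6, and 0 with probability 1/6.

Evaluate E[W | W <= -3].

P(W <= -3) = 1/3 + 1/12 = 5/12.
E[W | W <= -3] = [(-4)·1/3 + (-3)·1/12] / (5/12)
 = -19/12 / (5/12)
 = -19/5

-3.8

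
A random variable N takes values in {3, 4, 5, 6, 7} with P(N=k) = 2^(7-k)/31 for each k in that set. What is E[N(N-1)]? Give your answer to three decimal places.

12.065

E[N(N-1)] = Σ n(n-1)·P(N=n)
 = 6·16/31 + 12·8/31 + 20·4/31 + 30·2/31 + 42·1/31
 = 96/31 + 96/31 + 80/31 + 60/31 + 42/31
 = 374/31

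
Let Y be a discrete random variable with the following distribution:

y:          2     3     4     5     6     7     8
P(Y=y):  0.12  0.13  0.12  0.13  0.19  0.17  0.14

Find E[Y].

E[Y] = Σ y·P(Y=y)
 = 2·0.12 + 3·0.13 + 4·0.12 + 5·0.13 + 6·0.19 + 7·0.17 + 8·0.14
 = 0.24 + 0.39 + 0.48 + 0.65 + 1.14 + 1.19 + 1.12
 = 5.21

5.21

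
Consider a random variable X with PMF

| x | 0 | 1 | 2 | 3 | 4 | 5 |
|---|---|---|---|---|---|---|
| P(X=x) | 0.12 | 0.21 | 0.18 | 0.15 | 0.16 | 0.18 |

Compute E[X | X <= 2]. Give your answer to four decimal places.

P(X <= 2) = 0.12 + 0.21 + 0.18 = 0.51.
E[X | X <= 2] = [0·0.12 + 1·0.21 + 2·0.18] / 0.51
 = 0.57 / 0.51
 = 19/17

1.1176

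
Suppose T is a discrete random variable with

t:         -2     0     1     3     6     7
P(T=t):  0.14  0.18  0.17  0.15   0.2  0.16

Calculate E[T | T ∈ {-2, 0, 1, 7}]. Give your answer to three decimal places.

1.554

P(T ∈ {-2, 0, 1, 7}) = 0.14 + 0.18 + 0.17 + 0.16 = 0.65.
E[T | T ∈ {-2, 0, 1, 7}] = [(-2)·0.14 + 0·0.18 + 1·0.17 + 7·0.16] / 0.65
 = 1.01 / 0.65
 = 101/65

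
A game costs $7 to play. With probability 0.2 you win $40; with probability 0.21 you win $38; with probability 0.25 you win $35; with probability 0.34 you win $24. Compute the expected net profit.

E[payout] = 40·0.2 + 38·0.21 + 35·0.25 + 24·0.34
 = 8 + 7.98 + 8.75 + 8.16
 = 32.89
Net = 32.89 - 7 = 25.89

25.89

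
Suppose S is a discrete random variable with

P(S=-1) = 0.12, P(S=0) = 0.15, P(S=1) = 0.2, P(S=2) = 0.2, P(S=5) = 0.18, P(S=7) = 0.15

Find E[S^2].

E[S^2] = Σ s^2·P(S=s)
 = 1·0.12 + 0·0.15 + 1·0.2 + 4·0.2 + 25·0.18 + 49·0.15
 = 0.12 + 0 + 0.2 + 0.8 + 4.5 + 7.35
 = 12.97

12.97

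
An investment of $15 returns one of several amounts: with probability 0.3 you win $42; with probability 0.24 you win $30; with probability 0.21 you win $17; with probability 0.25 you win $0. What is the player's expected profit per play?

8.37

E[payout] = 42·0.3 + 30·0.24 + 17·0.21 + 0·0.25
 = 12.6 + 7.2 + 3.57 + 0
 = 23.37
Net = 23.37 - 15 = 8.37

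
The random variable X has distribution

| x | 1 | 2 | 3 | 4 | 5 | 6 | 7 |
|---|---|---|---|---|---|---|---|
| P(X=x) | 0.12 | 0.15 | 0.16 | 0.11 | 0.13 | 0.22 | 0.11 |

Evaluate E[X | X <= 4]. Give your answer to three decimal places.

P(X <= 4) = 0.12 + 0.15 + 0.16 + 0.11 = 0.54.
E[X | X <= 4] = [1·0.12 + 2·0.15 + 3·0.16 + 4·0.11] / 0.54
 = 1.34 / 0.54
 = 67/27

2.481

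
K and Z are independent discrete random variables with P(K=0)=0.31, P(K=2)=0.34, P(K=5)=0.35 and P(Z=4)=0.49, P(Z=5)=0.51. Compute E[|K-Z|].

E[|K-Z|] = Σ_k Σ_z |k-z| · P(K=k)P(Z=z)
 = 4·0.1519 + 5·0.1581 + 2·0.1666 + 3·0.1734 + 1·0.1715 + 0·0.1785
 = 0.6076 + 0.7905 + 0.3332 + 0.5202 + 0.1715 + 0
 = 2.423

2.423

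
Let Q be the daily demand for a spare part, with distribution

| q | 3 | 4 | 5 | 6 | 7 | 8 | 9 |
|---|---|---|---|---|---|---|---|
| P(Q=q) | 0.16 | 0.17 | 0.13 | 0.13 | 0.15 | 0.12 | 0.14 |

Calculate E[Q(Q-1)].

E[Q(Q-1)] = Σ q(q-1)·P(Q=q)
 = 6·0.16 + 12·0.17 + 20·0.13 + 30·0.13 + 42·0.15 + 56·0.12 + 72·0.14
 = 0.96 + 2.04 + 2.6 + 3.9 + 6.3 + 6.72 + 10.08
 = 32.6

32.6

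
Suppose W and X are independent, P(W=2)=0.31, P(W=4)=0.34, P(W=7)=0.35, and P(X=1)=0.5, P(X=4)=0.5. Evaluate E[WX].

11.075

E[WX] = Σ_w Σ_x wx · P(W=w)P(X=x)
 = 2·0.155 + 8·0.155 + 4·0.17 + 16·0.17 + 7·0.175 + 28·0.175
 = 0.31 + 1.24 + 0.68 + 2.72 + 1.225 + 4.9
 = 11.075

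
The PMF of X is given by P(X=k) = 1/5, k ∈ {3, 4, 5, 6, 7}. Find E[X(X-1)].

22

E[X(X-1)] = Σ x(x-1)·P(X=x)
 = 6·1/5 + 12·1/5 + 20·1/5 + 30·1/5 + 42·1/5
 = 6/5 + 12/5 + 4 + 6 + 42/5
 = 22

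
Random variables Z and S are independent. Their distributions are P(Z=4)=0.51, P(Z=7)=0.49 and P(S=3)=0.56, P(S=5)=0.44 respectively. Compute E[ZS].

21.2236

E[ZS] = Σ_z Σ_s zs · P(Z=z)P(S=s)
 = 12·0.2856 + 20·0.2244 + 21·0.2744 + 35·0.2156
 = 3.4272 + 4.488 + 5.7624 + 7.546
 = 21.2236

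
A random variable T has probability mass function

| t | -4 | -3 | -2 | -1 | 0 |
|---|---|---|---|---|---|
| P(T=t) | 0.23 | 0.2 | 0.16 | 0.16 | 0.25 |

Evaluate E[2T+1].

E[2T+1] = Σ (2t+1)·P(T=t)
 = (-7)·0.23 + (-5)·0.2 + (-3)·0.16 + (-1)·0.16 + 1·0.25
 = (-1.61) + (-1) + (-0.48) + (-0.16) + 0.25
 = -3

-3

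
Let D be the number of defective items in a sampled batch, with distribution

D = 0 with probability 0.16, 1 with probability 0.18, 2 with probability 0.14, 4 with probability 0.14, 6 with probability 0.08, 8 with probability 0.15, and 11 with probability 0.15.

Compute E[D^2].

E[D^2] = Σ d^2·P(D=d)
 = 0·0.16 + 1·0.18 + 4·0.14 + 16·0.14 + 36·0.08 + 64·0.15 + 121·0.15
 = 0 + 0.18 + 0.56 + 2.24 + 2.88 + 9.6 + 18.15
 = 33.61

33.61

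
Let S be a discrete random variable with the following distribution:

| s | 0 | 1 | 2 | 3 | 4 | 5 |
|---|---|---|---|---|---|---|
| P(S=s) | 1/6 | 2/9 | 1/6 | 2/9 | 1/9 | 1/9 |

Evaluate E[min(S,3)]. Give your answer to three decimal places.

E[min(S,3)] = Σ min(s,3)·P(S=s)
 = 0·1/6 + 1·2/9 + 2·1/6 + 3·2/9 + 3·1/9 + 3·1/9
 = 0 + 2/9 + 1/3 + 2/3 + 1/3 + 1/3
 = 17/9

1.889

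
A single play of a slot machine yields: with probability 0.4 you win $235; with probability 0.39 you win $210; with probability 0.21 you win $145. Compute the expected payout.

206.35

E[payout] = 235·0.4 + 210·0.39 + 145·0.21
 = 94 + 81.9 + 30.45
 = 206.35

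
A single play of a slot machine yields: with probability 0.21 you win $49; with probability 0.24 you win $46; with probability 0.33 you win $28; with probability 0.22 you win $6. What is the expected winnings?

31.89

E[payout] = 49·0.21 + 46·0.24 + 28·0.33 + 6·0.22
 = 10.29 + 11.04 + 9.24 + 1.32
 = 31.89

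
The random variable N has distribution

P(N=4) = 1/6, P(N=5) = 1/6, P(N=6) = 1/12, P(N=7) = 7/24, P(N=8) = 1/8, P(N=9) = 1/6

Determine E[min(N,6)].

E[min(N,6)] = Σ min(n,6)·P(N=n)
 = 4·1/6 + 5·1/6 + 6·1/12 + 6·7/24 + 6·1/8 + 6·1/6
 = 2/3 + 5/6 + 1/2 + 7/4 + 3/4 + 1
 = 11/2

5.5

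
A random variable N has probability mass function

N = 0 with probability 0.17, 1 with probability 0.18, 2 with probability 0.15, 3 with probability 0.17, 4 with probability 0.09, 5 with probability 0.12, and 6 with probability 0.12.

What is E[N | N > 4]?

P(N > 4) = 0.12 + 0.12 = 0.24.
E[N | N > 4] = [5·0.12 + 6·0.12] / 0.24
 = 1.32 / 0.24
 = 11/2

5.5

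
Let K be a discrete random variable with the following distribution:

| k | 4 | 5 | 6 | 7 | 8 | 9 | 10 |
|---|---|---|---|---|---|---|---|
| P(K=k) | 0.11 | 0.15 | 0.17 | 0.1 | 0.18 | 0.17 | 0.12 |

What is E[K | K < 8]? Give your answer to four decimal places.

P(K < 8) = 0.11 + 0.15 + 0.17 + 0.1 = 0.53.
E[K | K < 8] = [4·0.11 + 5·0.15 + 6·0.17 + 7·0.1] / 0.53
 = 2.91 / 0.53
 = 291/53

5.4906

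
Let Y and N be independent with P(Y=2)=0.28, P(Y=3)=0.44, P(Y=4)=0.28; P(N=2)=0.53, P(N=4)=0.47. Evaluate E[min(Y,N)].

2.47

E[min(Y,N)] = Σ_y Σ_n min(y,n) · P(Y=y)P(N=n)
 = 2·0.1484 + 2·0.1316 + 2·0.2332 + 3·0.2068 + 2·0.1484 + 4·0.1316
 = 0.2968 + 0.2632 + 0.4664 + 0.6204 + 0.2968 + 0.5264
 = 2.47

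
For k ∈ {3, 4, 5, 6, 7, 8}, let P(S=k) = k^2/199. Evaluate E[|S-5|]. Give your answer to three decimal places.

E[|S-5|] = Σ |s-5|·P(S=s)
 = 2·9/199 + 1·16/199 + 0·25/199 + 1·36/199 + 2·49/199 + 3·64/199
 = 18/199 + 16/199 + 0 + 36/199 + 98/199 + 192/199
 = 360/199

1.809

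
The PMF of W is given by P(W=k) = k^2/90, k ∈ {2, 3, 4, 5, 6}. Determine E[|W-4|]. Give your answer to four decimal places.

E[|W-4|] = Σ |w-4|·P(W=w)
 = 2·2/45 + 1·1/10 + 0·8/45 + 1·5/18 + 2·2/5
 = 4/45 + 1/10 + 0 + 5/18 + 4/5
 = 19/15

1.2667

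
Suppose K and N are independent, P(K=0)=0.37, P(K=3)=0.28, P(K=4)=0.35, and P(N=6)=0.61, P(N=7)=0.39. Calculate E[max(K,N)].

E[max(K,N)] = Σ_k Σ_n max(k,n) · P(K=k)P(N=n)
 = 6·0.2257 + 7·0.1443 + 6·0.1708 + 7·0.1092 + 6·0.2135 + 7·0.1365
 = 1.3542 + 1.0101 + 1.0248 + 0.7644 + 1.281 + 0.9555
 = 6.39

6.39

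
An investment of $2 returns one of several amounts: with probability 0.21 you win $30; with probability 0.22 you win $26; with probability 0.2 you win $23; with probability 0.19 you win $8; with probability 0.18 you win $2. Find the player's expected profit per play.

16.5

E[payout] = 30·0.21 + 26·0.22 + 23·0.2 + 8·0.19 + 2·0.18
 = 6.3 + 5.72 + 4.6 + 1.52 + 0.36
 = 18.5
Net = 18.5 - 2 = 16.5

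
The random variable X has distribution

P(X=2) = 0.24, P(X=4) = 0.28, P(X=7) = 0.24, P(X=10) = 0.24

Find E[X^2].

41.2

E[X^2] = Σ x^2·P(X=x)
 = 4·0.24 + 16·0.28 + 49·0.24 + 100·0.24
 = 0.96 + 4.48 + 11.76 + 24
 = 41.2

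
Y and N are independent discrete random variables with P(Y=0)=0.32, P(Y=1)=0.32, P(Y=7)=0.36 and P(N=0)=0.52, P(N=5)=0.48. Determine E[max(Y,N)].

4.2224

E[max(Y,N)] = Σ_y Σ_n max(y,n) · P(Y=y)P(N=n)
 = 0·0.1664 + 5·0.1536 + 1·0.1664 + 5·0.1536 + 7·0.1872 + 7·0.1728
 = 0 + 0.768 + 0.1664 + 0.768 + 1.3104 + 1.2096
 = 4.2224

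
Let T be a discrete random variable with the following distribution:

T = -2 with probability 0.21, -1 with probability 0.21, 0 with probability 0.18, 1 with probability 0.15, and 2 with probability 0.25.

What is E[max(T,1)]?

E[max(T,1)] = Σ max(t,1)·P(T=t)
 = 1·0.21 + 1·0.21 + 1·0.18 + 1·0.15 + 2·0.25
 = 0.21 + 0.21 + 0.18 + 0.15 + 0.5
 = 1.25

1.25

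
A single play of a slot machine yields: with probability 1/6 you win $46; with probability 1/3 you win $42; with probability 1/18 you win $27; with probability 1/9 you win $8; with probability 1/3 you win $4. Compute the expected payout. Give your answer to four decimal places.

25.3889

E[payout] = 46·1/6 + 42·1/3 + 27·1/18 + 8·1/9 + 4·1/3
 = 23/3 + 14 + 3/2 + 8/9 + 4/3
 = 457/18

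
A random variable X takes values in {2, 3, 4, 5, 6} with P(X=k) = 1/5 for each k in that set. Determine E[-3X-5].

E[-3X-5] = Σ (-3x-5)·P(X=x)
 = (-11)·1/5 + (-14)·1/5 + (-17)·1/5 + (-20)·1/5 + (-23)·1/5
 = (-11/5) + (-14/5) + (-17/5) + (-4) + (-23/5)
 = -17

-17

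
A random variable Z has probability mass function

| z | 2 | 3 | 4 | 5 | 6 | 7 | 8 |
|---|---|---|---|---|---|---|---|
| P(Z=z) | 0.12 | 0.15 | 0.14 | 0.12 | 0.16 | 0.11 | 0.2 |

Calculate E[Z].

5.18

E[Z] = Σ z·P(Z=z)
 = 2·0.12 + 3·0.15 + 4·0.14 + 5·0.12 + 6·0.16 + 7·0.11 + 8·0.2
 = 0.24 + 0.45 + 0.56 + 0.6 + 0.96 + 0.77 + 1.6
 = 5.18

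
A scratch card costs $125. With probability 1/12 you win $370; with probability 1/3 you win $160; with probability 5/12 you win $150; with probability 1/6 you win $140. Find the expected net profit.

E[payout] = 370·1/12 + 160·1/3 + 150·5/12 + 140·1/6
 = 185/6 + 160/3 + 125/2 + 70/3
 = 170
Net = 170 - 125 = 45

45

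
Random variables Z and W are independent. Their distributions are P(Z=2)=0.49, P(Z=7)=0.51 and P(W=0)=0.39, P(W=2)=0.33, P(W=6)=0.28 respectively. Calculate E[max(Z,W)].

E[max(Z,W)] = Σ_z Σ_w max(z,w) · P(Z=z)P(W=w)
 = 2·0.1911 + 2·0.1617 + 6·0.1372 + 7·0.1989 + 7·0.1683 + 7·0.1428
 = 0.3822 + 0.3234 + 0.8232 + 1.3923 + 1.1781 + 0.9996
 = 5.0988

5.0988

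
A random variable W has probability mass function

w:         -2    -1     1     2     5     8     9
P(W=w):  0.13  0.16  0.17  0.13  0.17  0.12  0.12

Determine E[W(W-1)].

E[W(W-1)] = Σ w(w-1)·P(W=w)
 = 6·0.13 + 2·0.16 + 0·0.17 + 2·0.13 + 20·0.17 + 56·0.12 + 72·0.12
 = 0.78 + 0.32 + 0 + 0.26 + 3.4 + 6.72 + 8.64
 = 20.12

20.12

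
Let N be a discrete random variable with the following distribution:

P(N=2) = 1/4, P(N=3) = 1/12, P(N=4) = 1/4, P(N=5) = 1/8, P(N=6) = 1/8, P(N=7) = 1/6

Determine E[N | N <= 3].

2.25

P(N <= 3) = 1/4 + 1/12 = 1/3.
E[N | N <= 3] = [2·1/4 + 3·1/12] / (1/3)
 = 3/4 / (1/3)
 = 9/4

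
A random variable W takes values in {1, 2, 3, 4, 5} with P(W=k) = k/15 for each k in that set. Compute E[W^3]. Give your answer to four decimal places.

65.2667

E[W^3] = Σ w^3·P(W=w)
 = 1·1/15 + 8·2/15 + 27·1/5 + 64·4/15 + 125·1/3
 = 1/15 + 16/15 + 27/5 + 256/15 + 125/3
 = 979/15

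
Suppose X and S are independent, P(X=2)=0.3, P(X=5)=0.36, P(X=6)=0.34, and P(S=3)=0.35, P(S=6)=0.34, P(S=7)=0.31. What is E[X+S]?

E[X+S] = Σ_x Σ_s (x+s) · P(X=x)P(S=s)
 = 5·0.105 + 8·0.102 + 9·0.093 + 8·0.126 + 11·0.1224 + 12·0.1116 + 9·0.119 + 12·0.1156 + 13·0.1054
 = 0.525 + 0.816 + 0.837 + 1.008 + 1.3464 + 1.3392 + 1.071 + 1.3872 + 1.3702
 = 9.7

9.7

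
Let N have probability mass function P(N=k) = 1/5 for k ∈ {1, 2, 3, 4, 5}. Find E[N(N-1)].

8

E[N(N-1)] = Σ n(n-1)·P(N=n)
 = 0·1/5 + 2·1/5 + 6·1/5 + 12·1/5 + 20·1/5
 = 0 + 2/5 + 6/5 + 12/5 + 4
 = 8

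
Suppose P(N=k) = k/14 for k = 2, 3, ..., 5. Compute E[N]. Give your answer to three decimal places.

3.857

E[N] = Σ n·P(N=n)
 = 2·1/7 + 3·3/14 + 4·2/7 + 5·5/14
 = 2/7 + 9/14 + 8/7 + 25/14
 = 27/7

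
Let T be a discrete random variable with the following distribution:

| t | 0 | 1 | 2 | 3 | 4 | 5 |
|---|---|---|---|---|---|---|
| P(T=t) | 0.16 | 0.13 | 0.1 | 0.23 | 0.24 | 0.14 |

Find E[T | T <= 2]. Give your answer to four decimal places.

0.8462

P(T <= 2) = 0.16 + 0.13 + 0.1 = 0.39.
E[T | T <= 2] = [0·0.16 + 1·0.13 + 2·0.1] / 0.39
 = 0.33 / 0.39
 = 11/13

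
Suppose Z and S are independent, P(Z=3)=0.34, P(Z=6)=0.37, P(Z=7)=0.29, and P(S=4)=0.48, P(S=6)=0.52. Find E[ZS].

26.5608

E[ZS] = Σ_z Σ_s zs · P(Z=z)P(S=s)
 = 12·0.1632 + 18·0.1768 + 24·0.1776 + 36·0.1924 + 28·0.1392 + 42·0.1508
 = 1.9584 + 3.1824 + 4.2624 + 6.9264 + 3.8976 + 6.3336
 = 26.5608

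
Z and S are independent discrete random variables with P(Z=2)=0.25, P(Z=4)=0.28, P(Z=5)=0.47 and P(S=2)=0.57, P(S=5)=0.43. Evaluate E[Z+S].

E[Z+S] = Σ_z Σ_s (z+s) · P(Z=z)P(S=s)
 = 4·0.1425 + 7·0.1075 + 6·0.1596 + 9·0.1204 + 7·0.2679 + 10·0.2021
 = 0.57 + 0.7525 + 0.9576 + 1.0836 + 1.8753 + 2.021
 = 7.26

7.26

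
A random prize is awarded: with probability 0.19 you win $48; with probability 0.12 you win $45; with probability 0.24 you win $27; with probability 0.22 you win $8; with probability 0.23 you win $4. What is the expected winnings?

23.68

E[payout] = 48·0.19 + 45·0.12 + 27·0.24 + 8·0.22 + 4·0.23
 = 9.12 + 5.4 + 6.48 + 1.76 + 0.92
 = 23.68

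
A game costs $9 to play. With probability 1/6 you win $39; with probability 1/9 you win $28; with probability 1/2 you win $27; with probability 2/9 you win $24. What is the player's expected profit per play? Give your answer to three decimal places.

19.444

E[payout] = 39·1/6 + 28·1/9 + 27·1/2 + 24·2/9
 = 13/2 + 28/9 + 27/2 + 16/3
 = 256/9
Net = 256/9 - 9 = 175/9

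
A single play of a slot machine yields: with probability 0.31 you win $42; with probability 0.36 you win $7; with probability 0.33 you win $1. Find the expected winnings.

E[payout] = 42·0.31 + 7·0.36 + 1·0.33
 = 13.02 + 2.52 + 0.33
 = 15.87

15.87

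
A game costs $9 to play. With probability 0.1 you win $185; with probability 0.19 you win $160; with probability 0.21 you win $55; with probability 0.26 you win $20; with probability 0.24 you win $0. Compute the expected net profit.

E[payout] = 185·0.1 + 160·0.19 + 55·0.21 + 20·0.26 + 0·0.24
 = 18.5 + 30.4 + 11.55 + 5.2 + 0
 = 65.65
Net = 65.65 - 9 = 56.65

56.65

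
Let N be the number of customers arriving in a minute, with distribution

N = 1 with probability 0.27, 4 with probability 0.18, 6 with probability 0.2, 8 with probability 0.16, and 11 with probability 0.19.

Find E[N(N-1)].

38.02

E[N(N-1)] = Σ n(n-1)·P(N=n)
 = 0·0.27 + 12·0.18 + 30·0.2 + 56·0.16 + 110·0.19
 = 0 + 2.16 + 6 + 8.96 + 20.9
 = 38.02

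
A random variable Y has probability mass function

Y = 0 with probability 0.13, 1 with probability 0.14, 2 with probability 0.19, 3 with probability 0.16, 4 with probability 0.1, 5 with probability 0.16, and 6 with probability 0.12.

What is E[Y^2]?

E[Y^2] = Σ y^2·P(Y=y)
 = 0·0.13 + 1·0.14 + 4·0.19 + 9·0.16 + 16·0.1 + 25·0.16 + 36·0.12
 = 0 + 0.14 + 0.76 + 1.44 + 1.6 + 4 + 4.32
 = 12.26

12.26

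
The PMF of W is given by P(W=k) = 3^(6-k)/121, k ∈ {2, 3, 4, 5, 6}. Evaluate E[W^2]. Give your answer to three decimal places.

E[W^2] = Σ w^2·P(W=w)
 = 4·81/121 + 9·27/121 + 16·9/121 + 25·3/121 + 36·1/121
 = 324/121 + 243/121 + 144/121 + 75/121 + 36/121
 = 822/121

6.793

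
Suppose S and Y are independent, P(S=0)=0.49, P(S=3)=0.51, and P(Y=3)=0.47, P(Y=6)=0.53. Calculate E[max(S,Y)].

E[max(S,Y)] = Σ_s Σ_y max(s,y) · P(S=s)P(Y=y)
 = 3·0.2303 + 6·0.2597 + 3·0.2397 + 6·0.2703
 = 0.6909 + 1.5582 + 0.7191 + 1.6218
 = 4.59

4.59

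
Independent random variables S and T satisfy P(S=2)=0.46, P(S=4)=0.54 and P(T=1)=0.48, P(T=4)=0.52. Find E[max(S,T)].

3.5584

E[max(S,T)] = Σ_s Σ_t max(s,t) · P(S=s)P(T=t)
 = 2·0.2208 + 4·0.2392 + 4·0.2592 + 4·0.2808
 = 0.4416 + 0.9568 + 1.0368 + 1.1232
 = 3.5584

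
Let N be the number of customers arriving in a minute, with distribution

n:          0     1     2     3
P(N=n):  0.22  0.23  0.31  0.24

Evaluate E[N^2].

E[N^2] = Σ n^2·P(N=n)
 = 0·0.22 + 1·0.23 + 4·0.31 + 9·0.24
 = 0 + 0.23 + 1.24 + 2.16
 = 3.63

3.63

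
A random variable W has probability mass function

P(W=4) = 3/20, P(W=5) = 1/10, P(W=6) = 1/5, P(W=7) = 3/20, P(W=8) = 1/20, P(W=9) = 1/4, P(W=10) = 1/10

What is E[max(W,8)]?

8.45

E[max(W,8)] = Σ max(w,8)·P(W=w)
 = 8·3/20 + 8·1/10 + 8·1/5 + 8·3/20 + 8·1/20 + 9·1/4 + 10·1/10
 = 6/5 + 4/5 + 8/5 + 6/5 + 2/5 + 9/4 + 1
 = 169/20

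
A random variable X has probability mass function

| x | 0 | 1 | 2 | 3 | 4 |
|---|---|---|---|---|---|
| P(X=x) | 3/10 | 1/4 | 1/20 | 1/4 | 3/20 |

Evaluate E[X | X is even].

P(X is even) = 3/10 + 1/20 + 3/20 = 1/2.
E[X | X is even] = [0·3/10 + 2·1/20 + 4·3/20] / (1/2)
 = 7/10 / (1/2)
 = 7/5

1.4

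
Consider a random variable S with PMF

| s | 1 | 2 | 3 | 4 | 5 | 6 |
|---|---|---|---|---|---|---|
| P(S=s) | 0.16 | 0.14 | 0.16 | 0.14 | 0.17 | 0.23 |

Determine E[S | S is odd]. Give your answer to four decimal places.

3.0408

P(S is odd) = 0.16 + 0.16 + 0.17 = 0.49.
E[S | S is odd] = [1·0.16 + 3·0.16 + 5·0.17] / 0.49
 = 1.49 / 0.49
 = 149/49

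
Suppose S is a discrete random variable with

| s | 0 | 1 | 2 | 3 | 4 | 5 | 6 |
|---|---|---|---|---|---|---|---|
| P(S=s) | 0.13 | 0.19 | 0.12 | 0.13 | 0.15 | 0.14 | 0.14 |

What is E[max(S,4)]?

4.42

E[max(S,4)] = Σ max(s,4)·P(S=s)
 = 4·0.13 + 4·0.19 + 4·0.12 + 4·0.13 + 4·0.15 + 5·0.14 + 6·0.14
 = 0.52 + 0.76 + 0.48 + 0.52 + 0.6 + 0.7 + 0.84
 = 4.42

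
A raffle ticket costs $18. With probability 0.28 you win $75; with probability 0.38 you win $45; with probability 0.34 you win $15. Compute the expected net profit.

25.2

E[payout] = 75·0.28 + 45·0.38 + 15·0.34
 = 21 + 17.1 + 5.1
 = 43.2
Net = 43.2 - 18 = 25.2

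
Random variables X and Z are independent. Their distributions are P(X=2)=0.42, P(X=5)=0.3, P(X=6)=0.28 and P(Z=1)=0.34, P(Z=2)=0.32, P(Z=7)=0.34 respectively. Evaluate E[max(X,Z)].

E[max(X,Z)] = Σ_x Σ_z max(x,z) · P(X=x)P(Z=z)
 = 2·0.1428 + 2·0.1344 + 7·0.1428 + 5·0.102 + 5·0.096 + 7·0.102 + 6·0.0952 + 6·0.0896 + 7·0.0952
 = 0.2856 + 0.2688 + 0.9996 + 0.51 + 0.48 + 0.714 + 0.5712 + 0.5376 + 0.6664
 = 5.0332

5.0332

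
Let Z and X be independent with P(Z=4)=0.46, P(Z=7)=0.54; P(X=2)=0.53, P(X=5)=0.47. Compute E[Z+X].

E[Z+X] = Σ_z Σ_x (z+x) · P(Z=z)P(X=x)
 = 6·0.2438 + 9·0.2162 + 9·0.2862 + 12·0.2538
 = 1.4628 + 1.9458 + 2.5758 + 3.0456
 = 9.03

9.03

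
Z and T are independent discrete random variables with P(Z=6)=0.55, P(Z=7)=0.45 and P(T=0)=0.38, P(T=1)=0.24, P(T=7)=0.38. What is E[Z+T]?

9.35

E[Z+T] = Σ_z Σ_t (z+t) · P(Z=z)P(T=t)
 = 6·0.209 + 7·0.132 + 13·0.209 + 7·0.171 + 8·0.108 + 14·0.171
 = 1.254 + 0.924 + 2.717 + 1.197 + 0.864 + 2.394
 = 9.35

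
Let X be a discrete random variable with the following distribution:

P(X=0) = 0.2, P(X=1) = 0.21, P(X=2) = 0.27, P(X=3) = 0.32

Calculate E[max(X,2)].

E[max(X,2)] = Σ max(x,2)·P(X=x)
 = 2·0.2 + 2·0.21 + 2·0.27 + 3·0.32
 = 0.4 + 0.42 + 0.54 + 0.96
 = 2.32

2.32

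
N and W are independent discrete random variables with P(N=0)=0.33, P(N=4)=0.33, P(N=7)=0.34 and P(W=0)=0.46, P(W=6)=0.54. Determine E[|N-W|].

3.3112

E[|N-W|] = Σ_n Σ_w |n-w| · P(N=n)P(W=w)
 = 0·0.1518 + 6·0.1782 + 4·0.1518 + 2·0.1782 + 7·0.1564 + 1·0.1836
 = 0 + 1.0692 + 0.6072 + 0.3564 + 1.0948 + 0.1836
 = 3.3112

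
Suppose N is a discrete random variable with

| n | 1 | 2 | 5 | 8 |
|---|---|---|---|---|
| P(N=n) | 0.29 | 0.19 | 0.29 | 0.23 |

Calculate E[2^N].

E[2^N] = Σ 2^n·P(N=n)
 = 2·0.29 + 4·0.19 + 32·0.29 + 256·0.23
 = 0.58 + 0.76 + 9.28 + 58.88
 = 69.5

69.5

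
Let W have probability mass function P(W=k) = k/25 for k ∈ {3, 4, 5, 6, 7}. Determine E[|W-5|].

1.2

E[|W-5|] = Σ |w-5|·P(W=w)
 = 2·3/25 + 1·4/25 + 0·1/5 + 1·6/25 + 2·7/25
 = 6/25 + 4/25 + 0 + 6/25 + 14/25
 = 6/5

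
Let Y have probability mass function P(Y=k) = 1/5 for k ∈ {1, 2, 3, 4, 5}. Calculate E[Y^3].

E[Y^3] = Σ y^3·P(Y=y)
 = 1·1/5 + 8·1/5 + 27·1/5 + 64·1/5 + 125·1/5
 = 1/5 + 8/5 + 27/5 + 64/5 + 25
 = 45

45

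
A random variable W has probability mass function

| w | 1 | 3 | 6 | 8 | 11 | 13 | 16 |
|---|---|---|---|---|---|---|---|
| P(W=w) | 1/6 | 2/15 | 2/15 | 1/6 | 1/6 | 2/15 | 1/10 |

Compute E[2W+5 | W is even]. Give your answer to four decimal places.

P(W is even) = 2/15 + 1/6 + 1/10 = 2/5.
E[2W+5 | W is even] = [17·2/15 + 21·1/6 + 37·1/10] / (2/5)
 = 142/15 / (2/5)
 = 71/3

23.6667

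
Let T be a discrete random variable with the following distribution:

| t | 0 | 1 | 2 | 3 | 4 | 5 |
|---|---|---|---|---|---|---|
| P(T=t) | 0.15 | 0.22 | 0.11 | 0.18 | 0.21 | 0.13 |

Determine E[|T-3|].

E[|T-3|] = Σ |t-3|·P(T=t)
 = 3·0.15 + 2·0.22 + 1·0.11 + 0·0.18 + 1·0.21 + 2·0.13
 = 0.45 + 0.44 + 0.11 + 0 + 0.21 + 0.26
 = 1.47

1.47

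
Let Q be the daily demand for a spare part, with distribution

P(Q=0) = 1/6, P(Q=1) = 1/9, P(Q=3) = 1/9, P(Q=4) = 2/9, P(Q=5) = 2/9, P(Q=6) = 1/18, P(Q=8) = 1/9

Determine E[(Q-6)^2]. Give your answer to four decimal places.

11.3333

E[(Q-6)^2] = Σ (q-6)^2·P(Q=q)
 = 36·1/6 + 25·1/9 + 9·1/9 + 4·2/9 + 1·2/9 + 0·1/18 + 4·1/9
 = 6 + 25/9 + 1 + 8/9 + 2/9 + 0 + 4/9
 = 34/3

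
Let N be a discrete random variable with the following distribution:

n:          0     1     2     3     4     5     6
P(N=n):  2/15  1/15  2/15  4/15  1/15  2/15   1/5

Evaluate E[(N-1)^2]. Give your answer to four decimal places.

9.0667

E[(N-1)^2] = Σ (n-1)^2·P(N=n)
 = 1·2/15 + 0·1/15 + 1·2/15 + 4·4/15 + 9·1/15 + 16·2/15 + 25·1/5
 = 2/15 + 0 + 2/15 + 16/15 + 3/5 + 32/15 + 5
 = 136/15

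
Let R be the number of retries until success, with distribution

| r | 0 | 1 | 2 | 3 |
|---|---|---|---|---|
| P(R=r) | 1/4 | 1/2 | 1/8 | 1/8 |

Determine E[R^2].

2.125

E[R^2] = Σ r^2·P(R=r)
 = 0·1/4 + 1·1/2 + 4·1/8 + 9·1/8
 = 0 + 1/2 + 1/2 + 9/8
 = 17/8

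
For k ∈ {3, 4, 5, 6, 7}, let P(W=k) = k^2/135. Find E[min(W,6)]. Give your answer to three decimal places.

E[min(W,6)] = Σ min(w,6)·P(W=w)
 = 3·1/15 + 4·16/135 + 5·5/27 + 6·4/15 + 6·49/135
 = 1/5 + 64/135 + 25/27 + 8/5 + 98/45
 = 242/45

5.378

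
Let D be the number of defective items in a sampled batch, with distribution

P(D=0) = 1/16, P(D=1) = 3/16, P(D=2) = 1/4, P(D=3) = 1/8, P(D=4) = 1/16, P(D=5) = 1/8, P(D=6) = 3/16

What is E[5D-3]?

E[5D-3] = Σ (5d-3)·P(D=d)
 = (-3)·1/16 + 2·3/16 + 7·1/4 + 12·1/8 + 17·1/16 + 22·1/8 + 27·3/16
 = (-3/16) + 3/8 + 7/4 + 3/2 + 17/16 + 11/4 + 81/16
 = 197/16

12.3125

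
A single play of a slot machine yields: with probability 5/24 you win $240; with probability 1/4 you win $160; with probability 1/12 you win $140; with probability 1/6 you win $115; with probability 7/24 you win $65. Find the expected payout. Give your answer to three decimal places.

E[payout] = 240·5/24 + 160·1/4 + 140·1/12 + 115·1/6 + 65·7/24
 = 50 + 40 + 35/3 + 115/6 + 455/24
 = 3355/24

139.792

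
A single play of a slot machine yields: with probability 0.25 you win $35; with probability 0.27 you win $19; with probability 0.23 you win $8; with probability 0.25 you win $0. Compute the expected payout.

E[payout] = 35·0.25 + 19·0.27 + 8·0.23 + 0·0.25
 = 8.75 + 5.13 + 1.84 + 0
 = 15.72

15.72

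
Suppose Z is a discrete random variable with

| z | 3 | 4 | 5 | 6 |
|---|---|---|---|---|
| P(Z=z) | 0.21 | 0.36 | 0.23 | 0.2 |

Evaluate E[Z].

E[Z] = Σ z·P(Z=z)
 = 3·0.21 + 4·0.36 + 5·0.23 + 6·0.2
 = 0.63 + 1.44 + 1.15 + 1.2
 = 4.42

4.42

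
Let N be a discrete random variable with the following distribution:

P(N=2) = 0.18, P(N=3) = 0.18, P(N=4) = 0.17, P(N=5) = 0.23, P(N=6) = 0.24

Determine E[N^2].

E[N^2] = Σ n^2·P(N=n)
 = 4·0.18 + 9·0.18 + 16·0.17 + 25·0.23 + 36·0.24
 = 0.72 + 1.62 + 2.72 + 5.75 + 8.64
 = 19.45

19.45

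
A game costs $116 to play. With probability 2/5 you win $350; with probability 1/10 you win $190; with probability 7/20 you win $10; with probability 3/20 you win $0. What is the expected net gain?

46.5

E[payout] = 350·2/5 + 190·1/10 + 10·7/20 + 0·3/20
 = 140 + 19 + 7/2 + 0
 = 325/2
Net = 325/2 - 116 = 93/2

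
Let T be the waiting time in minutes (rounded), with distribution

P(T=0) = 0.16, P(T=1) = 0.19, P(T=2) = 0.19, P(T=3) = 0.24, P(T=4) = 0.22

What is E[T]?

2.17

E[T] = Σ t·P(T=t)
 = 0·0.16 + 1·0.19 + 2·0.19 + 3·0.24 + 4·0.22
 = 0 + 0.19 + 0.38 + 0.72 + 0.88
 = 2.17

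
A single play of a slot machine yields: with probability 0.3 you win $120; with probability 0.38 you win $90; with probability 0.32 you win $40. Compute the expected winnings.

83

E[payout] = 120·0.3 + 90·0.38 + 40·0.32
 = 36 + 34.2 + 12.8
 = 83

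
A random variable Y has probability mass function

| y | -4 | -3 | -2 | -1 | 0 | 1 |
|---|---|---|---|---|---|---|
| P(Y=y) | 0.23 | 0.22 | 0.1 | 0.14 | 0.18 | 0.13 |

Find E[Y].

E[Y] = Σ y·P(Y=y)
 = (-4)·0.23 + (-3)·0.22 + (-2)·0.1 + (-1)·0.14 + 0·0.18 + 1·0.13
 = (-0.92) + (-0.66) + (-0.2) + (-0.14) + 0 + 0.13
 = -1.79

-1.79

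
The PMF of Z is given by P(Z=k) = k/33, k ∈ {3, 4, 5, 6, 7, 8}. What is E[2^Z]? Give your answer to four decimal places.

108.3636

E[2^Z] = Σ 2^z·P(Z=z)
 = 8·1/11 + 16·4/33 + 32·5/33 + 64·2/11 + 128·7/33 + 256·8/33
 = 8/11 + 64/33 + 160/33 + 128/11 + 896/33 + 2048/33
 = 1192/11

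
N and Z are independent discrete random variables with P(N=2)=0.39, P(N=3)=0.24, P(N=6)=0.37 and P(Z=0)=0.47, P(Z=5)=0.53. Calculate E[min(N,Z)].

1.7755

E[min(N,Z)] = Σ_n Σ_z min(n,z) · P(N=n)P(Z=z)
 = 0·0.1833 + 2·0.2067 + 0·0.1128 + 3·0.1272 + 0·0.1739 + 5·0.1961
 = 0 + 0.4134 + 0 + 0.3816 + 0 + 0.9805
 = 1.7755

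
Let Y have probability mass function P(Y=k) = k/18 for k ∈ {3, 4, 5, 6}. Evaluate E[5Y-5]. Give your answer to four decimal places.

18.8889

E[5Y-5] = Σ (5y-5)·P(Y=y)
 = 10·1/6 + 15·2/9 + 20·5/18 + 25·1/3
 = 5/3 + 10/3 + 50/9 + 25/3
 = 170/9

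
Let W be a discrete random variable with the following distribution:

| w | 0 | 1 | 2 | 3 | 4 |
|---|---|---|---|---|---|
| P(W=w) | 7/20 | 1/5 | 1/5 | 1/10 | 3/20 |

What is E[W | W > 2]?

P(W > 2) = 1/10 + 3/20 = 1/4.
E[W | W > 2] = [3·1/10 + 4·3/20] / (1/4)
 = 9/10 / (1/4)
 = 18/5

3.6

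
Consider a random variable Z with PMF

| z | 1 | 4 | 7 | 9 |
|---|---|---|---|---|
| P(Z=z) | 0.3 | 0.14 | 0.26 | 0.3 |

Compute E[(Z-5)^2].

E[(Z-5)^2] = Σ (z-5)^2·P(Z=z)
 = 16·0.3 + 1·0.14 + 4·0.26 + 16·0.3
 = 4.8 + 0.14 + 1.04 + 4.8
 = 10.78

10.78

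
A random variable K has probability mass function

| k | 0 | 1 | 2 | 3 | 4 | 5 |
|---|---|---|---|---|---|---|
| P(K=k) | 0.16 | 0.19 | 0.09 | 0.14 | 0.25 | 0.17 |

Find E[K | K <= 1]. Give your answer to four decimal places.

P(K <= 1) = 0.16 + 0.19 = 0.35.
E[K | K <= 1] = [0·0.16 + 1·0.19] / 0.35
 = 0.19 / 0.35
 = 19/35

0.5429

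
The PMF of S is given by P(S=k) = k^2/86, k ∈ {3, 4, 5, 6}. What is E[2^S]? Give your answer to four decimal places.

E[2^S] = Σ 2^s·P(S=s)
 = 8·9/86 + 16·8/43 + 32·25/86 + 64·18/43
 = 36/43 + 128/43 + 400/43 + 1152/43
 = 1716/43

39.9070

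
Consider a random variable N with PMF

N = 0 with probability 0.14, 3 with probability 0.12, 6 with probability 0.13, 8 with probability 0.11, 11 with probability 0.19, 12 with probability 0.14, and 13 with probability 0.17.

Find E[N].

E[N] = Σ n·P(N=n)
 = 0·0.14 + 3·0.12 + 6·0.13 + 8·0.11 + 11·0.19 + 12·0.14 + 13·0.17
 = 0 + 0.36 + 0.78 + 0.88 + 2.09 + 1.68 + 2.21
 = 8

8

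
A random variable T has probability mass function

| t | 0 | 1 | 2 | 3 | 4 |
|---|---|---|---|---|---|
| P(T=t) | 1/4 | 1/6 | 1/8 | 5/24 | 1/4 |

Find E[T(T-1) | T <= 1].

0

P(T <= 1) = 1/4 + 1/6 = 5/12.
E[T(T-1) | T <= 1] = [0·1/4 + 0·1/6] / (5/12)
 = 0 / (5/12)
 = 0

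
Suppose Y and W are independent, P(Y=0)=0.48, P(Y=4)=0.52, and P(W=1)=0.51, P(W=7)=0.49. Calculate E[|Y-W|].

E[|Y-W|] = Σ_y Σ_w |y-w| · P(Y=y)P(W=w)
 = 1·0.2448 + 7·0.2352 + 3·0.2652 + 3·0.2548
 = 0.2448 + 1.6464 + 0.7956 + 0.7644
 = 3.4512

3.4512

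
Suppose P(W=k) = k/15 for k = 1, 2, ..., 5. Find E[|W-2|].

E[|W-2|] = Σ |w-2|·P(W=w)
 = 1·1/15 + 0·2/15 + 1·1/5 + 2·4/15 + 3·1/3
 = 1/15 + 0 + 1/5 + 8/15 + 1
 = 9/5

1.8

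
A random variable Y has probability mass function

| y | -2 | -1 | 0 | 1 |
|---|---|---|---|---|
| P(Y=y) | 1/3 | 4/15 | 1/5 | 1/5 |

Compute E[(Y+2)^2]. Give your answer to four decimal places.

2.8667

E[(Y+2)^2] = Σ (y+2)^2·P(Y=y)
 = 0·1/3 + 1·4/15 + 4·1/5 + 9·1/5
 = 0 + 4/15 + 4/5 + 9/5
 = 43/15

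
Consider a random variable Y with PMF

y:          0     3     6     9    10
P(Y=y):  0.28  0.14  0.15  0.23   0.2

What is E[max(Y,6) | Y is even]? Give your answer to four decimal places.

7.2698

P(Y is even) = 0.28 + 0.15 + 0.2 = 0.63.
E[max(Y,6) | Y is even] = [6·0.28 + 6·0.15 + 10·0.2] / 0.63
 = 4.58 / 0.63
 = 458/63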